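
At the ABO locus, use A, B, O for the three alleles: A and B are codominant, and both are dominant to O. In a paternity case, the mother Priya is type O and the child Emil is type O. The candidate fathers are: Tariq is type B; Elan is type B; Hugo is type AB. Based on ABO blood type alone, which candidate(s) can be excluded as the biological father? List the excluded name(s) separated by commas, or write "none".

A candidate is excluded only if no genotype consistent with his phenotype could produce a type O child with a type O mother.
Hugo (type AB): no genotype consistent with that phenotype can produce a type-O child with a type-O mother.

Hugo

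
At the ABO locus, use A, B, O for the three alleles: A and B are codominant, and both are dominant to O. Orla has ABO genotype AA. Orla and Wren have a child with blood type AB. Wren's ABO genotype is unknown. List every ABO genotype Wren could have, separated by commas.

For each candidate genotype of Wren, check whether crossing it with AA can produce every observed child phenotype.
  AA → possible child types {A} ✗
  AB → possible child types {A, AB} ✓
  AO → possible child types {A} ✗
  BB → possible child types {AB} ✓
  BO → possible child types {A, AB} ✓
  OO → possible child types {A} ✗

AB, BB, BO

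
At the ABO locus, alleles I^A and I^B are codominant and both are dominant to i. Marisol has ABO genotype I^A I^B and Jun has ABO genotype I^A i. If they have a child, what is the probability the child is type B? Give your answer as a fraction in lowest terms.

1/4

ABO cross I^A I^B × I^A i → offspring phenotypes: 1/2 A, 1/4 B, 1/4 AB.
So P(type B) = 1/4.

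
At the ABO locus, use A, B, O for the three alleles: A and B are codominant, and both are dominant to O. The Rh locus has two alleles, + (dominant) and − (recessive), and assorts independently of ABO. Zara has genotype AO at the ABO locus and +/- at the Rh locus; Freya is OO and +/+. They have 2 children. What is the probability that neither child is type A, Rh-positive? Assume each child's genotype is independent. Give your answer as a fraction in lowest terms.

1/4

ABO cross AO × OO → 1/2 O, 1/2 A.
Rh cross +/- × +/+ → 1 Rh+; so P(type A, Rh-positive) = 1/2 × 1 = 1/2 per child.
P(not type A, Rh-positive) = 1/2 for one child; (1/2)^2 = 1/4.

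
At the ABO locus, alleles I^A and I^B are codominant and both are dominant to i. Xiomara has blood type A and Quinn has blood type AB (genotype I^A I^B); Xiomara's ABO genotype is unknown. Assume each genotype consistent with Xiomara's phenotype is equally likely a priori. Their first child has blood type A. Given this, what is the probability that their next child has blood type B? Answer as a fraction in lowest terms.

Possible genotypes: Xiomara ∈ {I^A I^A, I^A i}; Quinn ∈ {I^A I^B}.
Weight each parental genotype pair by prior × P(type-A child):
  I^A I^A × I^A I^B: posterior weight 1/2; P(next child type B) = 0.
  I^A i × I^A I^B: posterior weight 1/2; P(next child type B) = 1/4.
Weighted sum = 1/8.

1/8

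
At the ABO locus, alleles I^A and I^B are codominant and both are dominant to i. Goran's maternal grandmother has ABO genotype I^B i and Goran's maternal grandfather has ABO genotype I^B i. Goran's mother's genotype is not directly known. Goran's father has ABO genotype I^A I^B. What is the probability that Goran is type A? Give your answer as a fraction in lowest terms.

1/4

Goran's mother's ABO genotype from I^B i × I^B i: 1/4 I^B I^B, 1/2 I^B i, 1/4 i i.
Crossing each possibility with the father I^A I^B and summing P(type A): 1/4·0 + 1/2·1/4 + 1/4·1/2 = 1/4.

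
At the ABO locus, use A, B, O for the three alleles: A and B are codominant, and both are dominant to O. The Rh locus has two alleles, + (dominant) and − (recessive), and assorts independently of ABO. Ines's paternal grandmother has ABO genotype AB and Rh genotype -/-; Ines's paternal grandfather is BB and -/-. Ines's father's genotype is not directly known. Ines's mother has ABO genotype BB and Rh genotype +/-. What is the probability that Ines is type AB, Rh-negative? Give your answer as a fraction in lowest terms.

Ines's father's ABO genotype from AB × BB: 1/2 AB, 1/2 BB.
Crossing each possibility with the mother BB and summing P(type AB): 1/2·1/2 + 1/2·0 = 1/4.
Similarly for Rh via the father's Rh distribution: P(Rh-) = 1/2.
Independent loci: 1/4 × 1/2 = 1/8.

1/8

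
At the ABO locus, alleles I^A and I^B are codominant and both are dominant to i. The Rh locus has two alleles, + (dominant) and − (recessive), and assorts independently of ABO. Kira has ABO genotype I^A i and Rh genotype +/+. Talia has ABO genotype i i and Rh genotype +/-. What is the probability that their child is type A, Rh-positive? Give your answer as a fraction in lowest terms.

ABO cross I^A i × i i → offspring phenotypes: 1/2 O, 1/2 A.
Rh cross +/+ × +/- → 1 Rh+.
Independent loci: P(type A, Rh-positive) = 1/2 × 1 = 1/2.

1/2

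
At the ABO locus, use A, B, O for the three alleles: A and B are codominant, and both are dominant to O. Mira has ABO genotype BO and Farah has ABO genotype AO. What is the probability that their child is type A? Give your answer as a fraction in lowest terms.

1/4

ABO cross BO × AO → offspring phenotypes: 1/4 O, 1/4 A, 1/4 B, 1/4 AB.
So P(type A) = 1/4.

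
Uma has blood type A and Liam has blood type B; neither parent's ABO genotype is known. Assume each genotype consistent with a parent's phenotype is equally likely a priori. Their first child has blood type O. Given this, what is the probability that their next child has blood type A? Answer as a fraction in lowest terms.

1/4

Possible genotypes: Uma ∈ {I^A I^A, I^A i}; Liam ∈ {I^B I^B, I^B i}.
Weight each parental genotype pair by prior × P(type-O child):
  I^A i × I^B i: posterior weight 1; P(next child type A) = 1/4.
Weighted sum = 1/4.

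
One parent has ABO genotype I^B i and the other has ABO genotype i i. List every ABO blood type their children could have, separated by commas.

Gametes from I^B i × i i give offspring ABO genotypes I^B i, i i, i.e. phenotypes O, B.

O, B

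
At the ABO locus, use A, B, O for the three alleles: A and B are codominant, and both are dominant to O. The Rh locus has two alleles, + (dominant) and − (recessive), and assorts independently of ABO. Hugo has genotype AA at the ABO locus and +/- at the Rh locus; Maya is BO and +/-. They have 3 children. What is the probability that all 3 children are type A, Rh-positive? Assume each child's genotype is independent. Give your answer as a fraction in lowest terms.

ABO cross AA × BO → 1/2 A, 1/2 AB.
Rh cross +/- × +/- → 3/4 Rh+, 1/4 Rh-; so P(type A, Rh-positive) = 1/2 × 3/4 = 3/8 per child.
All 3 independent: (3/8)^3 = 27/512.

27/512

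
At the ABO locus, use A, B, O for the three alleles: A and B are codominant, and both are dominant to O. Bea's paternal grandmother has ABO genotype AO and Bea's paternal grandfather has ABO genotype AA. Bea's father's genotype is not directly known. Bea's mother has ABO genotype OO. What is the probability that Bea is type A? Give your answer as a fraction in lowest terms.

3/4

Bea's father's ABO genotype from AO × AA: 1/2 AA, 1/2 AO.
Crossing each possibility with the mother OO and summing P(type A): 1/2·1 + 1/2·1/2 = 3/4.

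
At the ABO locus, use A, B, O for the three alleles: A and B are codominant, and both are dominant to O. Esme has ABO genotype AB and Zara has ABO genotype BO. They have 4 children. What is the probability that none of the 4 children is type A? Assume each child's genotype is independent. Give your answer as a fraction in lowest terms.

ABO cross AB × BO → 1/4 A, 1/2 B, 1/4 AB.
So P(type A) = 1/4 per child.
P(not type A) = 3/4 for one child; (3/4)^4 = 81/256.

81/256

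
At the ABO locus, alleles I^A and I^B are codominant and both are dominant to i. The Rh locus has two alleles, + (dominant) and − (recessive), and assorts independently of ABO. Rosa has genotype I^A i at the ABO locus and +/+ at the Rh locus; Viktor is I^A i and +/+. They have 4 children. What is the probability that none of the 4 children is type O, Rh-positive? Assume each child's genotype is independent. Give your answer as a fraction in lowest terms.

81/256

ABO cross I^A i × I^A i → 1/4 O, 3/4 A.
Rh cross +/+ × +/+ → 1 Rh+; so P(type O, Rh-positive) = 1/4 × 1 = 1/4 per child.
P(not type O, Rh-positive) = 3/4 for one child; (3/4)^4 = 81/256.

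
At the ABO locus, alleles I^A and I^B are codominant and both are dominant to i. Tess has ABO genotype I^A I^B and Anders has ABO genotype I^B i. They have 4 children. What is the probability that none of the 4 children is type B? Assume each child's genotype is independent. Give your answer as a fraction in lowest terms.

ABO cross I^A I^B × I^B i → 1/4 A, 1/2 B, 1/4 AB.
So P(type B) = 1/2 per child.
P(not type B) = 1/2 for one child; (1/2)^4 = 1/16.

1/16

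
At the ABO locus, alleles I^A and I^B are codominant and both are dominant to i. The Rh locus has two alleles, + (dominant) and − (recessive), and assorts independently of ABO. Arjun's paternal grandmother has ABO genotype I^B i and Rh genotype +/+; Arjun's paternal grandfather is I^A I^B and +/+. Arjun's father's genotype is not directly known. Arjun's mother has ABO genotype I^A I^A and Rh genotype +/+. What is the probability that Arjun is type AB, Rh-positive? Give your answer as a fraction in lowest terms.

1/2

Arjun's father's ABO genotype from I^B i × I^A I^B: 1/4 I^A I^B, 1/4 I^A i, 1/4 I^B I^B, 1/4 I^B i.
Crossing each possibility with the mother I^A I^A and summing P(type AB): 1/4·1/2 + 1/4·0 + 1/4·1 + 1/4·1/2 = 1/2.
Similarly for Rh via the father's Rh distribution: P(Rh+) = 1.
Independent loci: 1/2 × 1 = 1/2.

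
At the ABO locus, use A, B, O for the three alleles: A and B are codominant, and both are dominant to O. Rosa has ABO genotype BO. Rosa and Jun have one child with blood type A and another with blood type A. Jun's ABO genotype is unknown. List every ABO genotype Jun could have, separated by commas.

AA, AB, AO

For each candidate genotype of Jun, check whether crossing it with BO can produce every observed child phenotype.
  AA → possible child types {A, AB} ✓
  AB → possible child types {A, B, AB} ✓
  AO → possible child types {O, A, B, AB} ✓
  BB → possible child types {B} ✗
  BO → possible child types {O, B} ✗
  OO → possible child types {O, B} ✗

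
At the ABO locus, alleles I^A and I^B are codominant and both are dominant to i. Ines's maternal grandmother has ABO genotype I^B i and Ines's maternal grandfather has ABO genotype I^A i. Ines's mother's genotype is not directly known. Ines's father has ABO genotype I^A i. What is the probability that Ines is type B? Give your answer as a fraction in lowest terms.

1/8

Ines's mother's ABO genotype from I^B i × I^A i: 1/4 I^A I^B, 1/4 I^A i, 1/4 I^B i, 1/4 i i.
Crossing each possibility with the father I^A i and summing P(type B): 1/4·1/4 + 1/4·0 + 1/4·1/4 + 1/4·0 = 1/8.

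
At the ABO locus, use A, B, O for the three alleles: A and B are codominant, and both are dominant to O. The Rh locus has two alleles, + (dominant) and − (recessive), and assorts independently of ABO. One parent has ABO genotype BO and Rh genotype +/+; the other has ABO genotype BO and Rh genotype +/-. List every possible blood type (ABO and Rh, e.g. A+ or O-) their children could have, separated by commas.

Gametes from BO × BO give offspring ABO genotypes BB, BO, OO, i.e. phenotypes O, B.
Rh cross +/+ × +/- → phenotypes Rh+.
Combining independently: O+, B+.

O+, B+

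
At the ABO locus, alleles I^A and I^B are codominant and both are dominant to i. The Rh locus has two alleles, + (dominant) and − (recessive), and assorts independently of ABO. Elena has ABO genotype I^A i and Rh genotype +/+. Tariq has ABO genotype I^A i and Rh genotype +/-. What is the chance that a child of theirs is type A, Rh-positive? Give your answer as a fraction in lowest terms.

ABO cross I^A i × I^A i → offspring phenotypes: 1/4 O, 3/4 A.
Rh cross +/+ × +/- → 1 Rh+.
Independent loci: P(type A, Rh-positive) = 3/4 × 1 = 3/4.

3/4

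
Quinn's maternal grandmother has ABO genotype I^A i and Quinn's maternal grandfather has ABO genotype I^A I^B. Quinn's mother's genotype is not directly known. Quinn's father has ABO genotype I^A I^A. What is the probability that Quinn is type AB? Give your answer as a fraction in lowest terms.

1/4

Quinn's mother's ABO genotype from I^A i × I^A I^B: 1/4 I^A I^A, 1/4 I^A I^B, 1/4 I^A i, 1/4 I^B i.
Crossing each possibility with the father I^A I^A and summing P(type AB): 1/4·0 + 1/4·1/2 + 1/4·0 + 1/4·1/2 = 1/4.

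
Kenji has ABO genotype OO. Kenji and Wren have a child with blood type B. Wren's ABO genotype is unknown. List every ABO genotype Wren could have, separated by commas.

AB, BB, BO

For each candidate genotype of Wren, check whether crossing it with OO can produce every observed child phenotype.
  AA → possible child types {A} ✗
  AB → possible child types {A, B} ✓
  AO → possible child types {O, A} ✗
  BB → possible child types {B} ✓
  BO → possible child types {O, B} ✓
  OO → possible child types {O} ✗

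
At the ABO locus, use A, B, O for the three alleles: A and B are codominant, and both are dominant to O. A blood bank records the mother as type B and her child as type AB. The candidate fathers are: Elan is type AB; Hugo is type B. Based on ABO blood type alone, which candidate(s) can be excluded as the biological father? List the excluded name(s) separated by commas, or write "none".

A candidate is excluded only if no genotype consistent with his phenotype could produce a type AB child with a type B mother.
Hugo (type B): no genotype consistent with that phenotype can produce a type-AB child with a type-B mother.

Hugo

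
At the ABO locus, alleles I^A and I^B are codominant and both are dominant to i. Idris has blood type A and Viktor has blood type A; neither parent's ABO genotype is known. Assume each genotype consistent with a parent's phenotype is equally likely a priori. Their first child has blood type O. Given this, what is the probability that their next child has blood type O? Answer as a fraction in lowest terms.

1/4

Possible genotypes: Idris ∈ {I^A I^A, I^A i}; Viktor ∈ {I^A I^A, I^A i}.
Weight each parental genotype pair by prior × P(type-O child):
  I^A i × I^A i: posterior weight 1; P(next child type O) = 1/4.
Weighted sum = 1/4.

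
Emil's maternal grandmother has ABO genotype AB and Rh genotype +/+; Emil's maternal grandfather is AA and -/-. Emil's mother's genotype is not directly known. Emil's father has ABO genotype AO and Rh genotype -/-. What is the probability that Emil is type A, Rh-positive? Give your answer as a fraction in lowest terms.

Emil's mother's ABO genotype from AB × AA: 1/2 AA, 1/2 AB.
Crossing each possibility with the father AO and summing P(type A): 1/2·1 + 1/2·1/2 = 3/4.
Similarly for Rh via the mother's Rh distribution: P(Rh+) = 1/2.
Independent loci: 3/4 × 1/2 = 3/8.

3/8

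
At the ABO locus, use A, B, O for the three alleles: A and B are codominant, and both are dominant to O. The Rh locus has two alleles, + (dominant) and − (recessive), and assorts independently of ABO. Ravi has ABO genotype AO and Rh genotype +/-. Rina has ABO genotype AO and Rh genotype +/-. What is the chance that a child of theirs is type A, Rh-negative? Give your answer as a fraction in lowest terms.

3/16

ABO cross AO × AO → offspring phenotypes: 1/4 O, 3/4 A.
Rh cross +/- × +/- → 3/4 Rh+, 1/4 Rh-.
Independent loci: P(type A, Rh-negative) = 3/4 × 1/4 = 3/16.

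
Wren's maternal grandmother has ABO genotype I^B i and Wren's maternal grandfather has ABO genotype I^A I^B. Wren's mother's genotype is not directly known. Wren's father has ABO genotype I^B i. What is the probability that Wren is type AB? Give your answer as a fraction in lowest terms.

Wren's mother's ABO genotype from I^B i × I^A I^B: 1/4 I^A I^B, 1/4 I^A i, 1/4 I^B I^B, 1/4 I^B i.
Crossing each possibility with the father I^B i and summing P(type AB): 1/4·1/4 + 1/4·1/4 + 1/4·0 + 1/4·0 = 1/8.

1/8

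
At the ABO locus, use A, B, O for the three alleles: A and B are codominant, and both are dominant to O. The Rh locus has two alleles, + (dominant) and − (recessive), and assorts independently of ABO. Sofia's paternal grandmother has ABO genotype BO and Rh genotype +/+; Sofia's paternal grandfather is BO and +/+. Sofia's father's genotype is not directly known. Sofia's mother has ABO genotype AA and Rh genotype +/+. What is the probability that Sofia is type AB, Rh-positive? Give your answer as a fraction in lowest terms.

Sofia's father's ABO genotype from BO × BO: 1/4 BB, 1/2 BO, 1/4 OO.
Crossing each possibility with the mother AA and summing P(type AB): 1/4·1 + 1/2·1/2 + 1/4·0 = 1/2.
Similarly for Rh via the father's Rh distribution: P(Rh+) = 1.
Independent loci: 1/2 × 1 = 1/2.

1/2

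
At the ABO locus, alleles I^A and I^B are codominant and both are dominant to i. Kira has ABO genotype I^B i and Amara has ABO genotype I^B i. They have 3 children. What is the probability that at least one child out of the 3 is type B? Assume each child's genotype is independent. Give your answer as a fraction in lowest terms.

63/64

ABO cross I^B i × I^B i → 1/4 O, 3/4 B.
So P(type B) = 3/4 per child.
P(none) = (1/4)^3 = 1/64; P(at least one) = 1 − 1/64 = 63/64.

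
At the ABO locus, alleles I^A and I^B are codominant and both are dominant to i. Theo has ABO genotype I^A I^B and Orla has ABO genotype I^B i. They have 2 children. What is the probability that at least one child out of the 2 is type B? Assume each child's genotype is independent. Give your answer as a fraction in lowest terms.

ABO cross I^A I^B × I^B i → 1/4 A, 1/2 B, 1/4 AB.
So P(type B) = 1/2 per child.
P(none) = (1/2)^2 = 1/4; P(at least one) = 1 − 1/4 = 3/4.

3/4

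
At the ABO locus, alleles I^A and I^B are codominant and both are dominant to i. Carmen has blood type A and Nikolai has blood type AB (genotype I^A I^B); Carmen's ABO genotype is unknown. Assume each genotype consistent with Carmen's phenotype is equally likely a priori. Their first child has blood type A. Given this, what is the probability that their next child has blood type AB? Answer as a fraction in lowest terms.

3/8

Possible genotypes: Carmen ∈ {I^A I^A, I^A i}; Nikolai ∈ {I^A I^B}.
Weight each parental genotype pair by prior × P(type-A child):
  I^A I^A × I^A I^B: posterior weight 1/2; P(next child type AB) = 1/2.
  I^A i × I^A I^B: posterior weight 1/2; P(next child type AB) = 1/4.
Weighted sum = 3/8.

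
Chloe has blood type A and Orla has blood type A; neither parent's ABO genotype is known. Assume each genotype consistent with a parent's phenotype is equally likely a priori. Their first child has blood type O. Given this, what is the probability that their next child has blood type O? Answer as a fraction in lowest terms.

1/4

Possible genotypes: Chloe ∈ {AA, AO}; Orla ∈ {AA, AO}.
Weight each parental genotype pair by prior × P(type-O child):
  AO × AO: posterior weight 1; P(next child type O) = 1/4.
Weighted sum = 1/4.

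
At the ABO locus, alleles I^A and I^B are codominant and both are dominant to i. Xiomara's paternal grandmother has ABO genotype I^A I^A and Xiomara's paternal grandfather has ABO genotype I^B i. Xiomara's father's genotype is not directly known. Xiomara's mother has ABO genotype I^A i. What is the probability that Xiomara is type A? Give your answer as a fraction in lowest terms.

5/8

Xiomara's father's ABO genotype from I^A I^A × I^B i: 1/2 I^A I^B, 1/2 I^A i.
Crossing each possibility with the mother I^A i and summing P(type A): 1/2·1/2 + 1/2·3/4 = 5/8.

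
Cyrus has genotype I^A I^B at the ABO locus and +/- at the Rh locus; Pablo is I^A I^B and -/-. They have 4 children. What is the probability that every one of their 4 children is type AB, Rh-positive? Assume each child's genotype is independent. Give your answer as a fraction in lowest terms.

ABO cross I^A I^B × I^A I^B → 1/4 A, 1/4 B, 1/2 AB.
Rh cross +/- × -/- → 1/2 Rh+, 1/2 Rh-; so P(type AB, Rh-positive) = 1/2 × 1/2 = 1/4 per child.
All 4 independent: (1/4)^4 = 1/256.

1/256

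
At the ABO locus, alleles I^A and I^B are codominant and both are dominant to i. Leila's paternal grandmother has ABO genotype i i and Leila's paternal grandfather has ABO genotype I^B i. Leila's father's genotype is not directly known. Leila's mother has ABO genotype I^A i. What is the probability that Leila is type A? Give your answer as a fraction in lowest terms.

Leila's father's ABO genotype from i i × I^B i: 1/2 I^B i, 1/2 i i.
Crossing each possibility with the mother I^A i and summing P(type A): 1/2·1/4 + 1/2·1/2 = 3/8.

3/8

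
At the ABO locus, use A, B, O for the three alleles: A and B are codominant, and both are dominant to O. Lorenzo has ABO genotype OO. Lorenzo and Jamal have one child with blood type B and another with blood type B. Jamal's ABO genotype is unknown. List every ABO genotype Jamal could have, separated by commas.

For each candidate genotype of Jamal, check whether crossing it with OO can produce every observed child phenotype.
  AA → possible child types {A} ✗
  AB → possible child types {A, B} ✓
  AO → possible child types {O, A} ✗
  BB → possible child types {B} ✓
  BO → possible child types {O, B} ✓
  OO → possible child types {O} ✗

AB, BB, BO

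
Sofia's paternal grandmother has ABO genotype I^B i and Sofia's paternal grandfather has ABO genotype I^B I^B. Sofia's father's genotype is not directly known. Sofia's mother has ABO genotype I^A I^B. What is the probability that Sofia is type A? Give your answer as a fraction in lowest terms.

1/8

Sofia's father's ABO genotype from I^B i × I^B I^B: 1/2 I^B I^B, 1/2 I^B i.
Crossing each possibility with the mother I^A I^B and summing P(type A): 1/2·0 + 1/2·1/4 = 1/8.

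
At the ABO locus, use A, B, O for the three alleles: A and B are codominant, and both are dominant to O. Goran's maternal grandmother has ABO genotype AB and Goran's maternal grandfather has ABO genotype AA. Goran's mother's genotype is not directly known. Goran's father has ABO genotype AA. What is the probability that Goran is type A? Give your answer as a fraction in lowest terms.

3/4

Goran's mother's ABO genotype from AB × AA: 1/2 AA, 1/2 AB.
Crossing each possibility with the father AA and summing P(type A): 1/2·1 + 1/2·1/2 = 3/4.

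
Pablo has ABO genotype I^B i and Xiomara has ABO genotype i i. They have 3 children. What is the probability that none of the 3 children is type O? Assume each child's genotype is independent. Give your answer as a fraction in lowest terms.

ABO cross I^B i × i i → 1/2 O, 1/2 B.
So P(type O) = 1/2 per child.
P(not type O) = 1/2 for one child; (1/2)^3 = 1/8.

1/8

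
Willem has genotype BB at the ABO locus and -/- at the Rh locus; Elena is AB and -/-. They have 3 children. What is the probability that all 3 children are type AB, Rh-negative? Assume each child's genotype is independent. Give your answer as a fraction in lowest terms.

1/8

ABO cross BB × AB → 1/2 B, 1/2 AB.
Rh cross -/- × -/- → 1 Rh-; so P(type AB, Rh-negative) = 1/2 × 1 = 1/2 per child.
All 3 independent: (1/2)^3 = 1/8.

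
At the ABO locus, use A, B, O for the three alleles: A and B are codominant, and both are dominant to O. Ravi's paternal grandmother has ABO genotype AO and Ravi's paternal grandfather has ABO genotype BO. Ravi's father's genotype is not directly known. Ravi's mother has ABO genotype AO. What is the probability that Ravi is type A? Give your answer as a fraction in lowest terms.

1/2

Ravi's father's ABO genotype from AO × BO: 1/4 AB, 1/4 AO, 1/4 BO, 1/4 OO.
Crossing each possibility with the mother AO and summing P(type A): 1/4·1/2 + 1/4·3/4 + 1/4·1/4 + 1/4·1/2 = 1/2.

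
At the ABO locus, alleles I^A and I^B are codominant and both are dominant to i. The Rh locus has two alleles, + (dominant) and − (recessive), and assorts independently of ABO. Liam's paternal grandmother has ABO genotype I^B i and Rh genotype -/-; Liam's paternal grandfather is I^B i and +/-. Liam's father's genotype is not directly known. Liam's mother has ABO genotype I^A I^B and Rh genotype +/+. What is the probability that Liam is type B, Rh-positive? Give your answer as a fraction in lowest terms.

1/2

Liam's father's ABO genotype from I^B i × I^B i: 1/4 I^B I^B, 1/2 I^B i, 1/4 i i.
Crossing each possibility with the mother I^A I^B and summing P(type B): 1/4·1/2 + 1/2·1/2 + 1/4·1/2 = 1/2.
Similarly for Rh via the father's Rh distribution: P(Rh+) = 1.
Independent loci: 1/2 × 1 = 1/2.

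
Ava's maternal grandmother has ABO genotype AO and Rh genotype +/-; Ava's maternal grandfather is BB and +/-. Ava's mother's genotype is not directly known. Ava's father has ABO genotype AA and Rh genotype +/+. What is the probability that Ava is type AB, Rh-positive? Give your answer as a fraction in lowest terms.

Ava's mother's ABO genotype from AO × BB: 1/2 AB, 1/2 BO.
Crossing each possibility with the father AA and summing P(type AB): 1/2·1/2 + 1/2·1/2 = 1/2.
Similarly for Rh via the mother's Rh distribution: P(Rh+) = 1.
Independent loci: 1/2 × 1 = 1/2.

1/2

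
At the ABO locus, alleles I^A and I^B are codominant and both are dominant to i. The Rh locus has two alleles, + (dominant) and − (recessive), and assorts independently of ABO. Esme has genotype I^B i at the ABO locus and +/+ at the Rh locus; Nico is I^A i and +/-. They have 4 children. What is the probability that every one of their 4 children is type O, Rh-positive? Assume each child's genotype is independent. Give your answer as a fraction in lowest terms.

1/256

ABO cross I^B i × I^A i → 1/4 O, 1/4 A, 1/4 B, 1/4 AB.
Rh cross +/+ × +/- → 1 Rh+; so P(type O, Rh-positive) = 1/4 × 1 = 1/4 per child.
All 4 independent: (1/4)^4 = 1/256.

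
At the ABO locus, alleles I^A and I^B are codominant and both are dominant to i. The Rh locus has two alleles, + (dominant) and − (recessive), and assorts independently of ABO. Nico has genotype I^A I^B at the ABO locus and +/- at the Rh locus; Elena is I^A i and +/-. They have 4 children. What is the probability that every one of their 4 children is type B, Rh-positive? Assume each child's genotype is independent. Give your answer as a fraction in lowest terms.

81/65536

ABO cross I^A I^B × I^A i → 1/2 A, 1/4 B, 1/4 AB.
Rh cross +/- × +/- → 3/4 Rh+, 1/4 Rh-; so P(type B, Rh-positive) = 1/4 × 3/4 = 3/16 per child.
All 4 independent: (3/16)^4 = 81/65536.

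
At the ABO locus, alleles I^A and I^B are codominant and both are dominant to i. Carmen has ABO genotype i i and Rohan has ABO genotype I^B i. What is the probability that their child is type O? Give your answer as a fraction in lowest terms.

ABO cross i i × I^B i → offspring phenotypes: 1/2 O, 1/2 B.
So P(type O) = 1/2.

1/2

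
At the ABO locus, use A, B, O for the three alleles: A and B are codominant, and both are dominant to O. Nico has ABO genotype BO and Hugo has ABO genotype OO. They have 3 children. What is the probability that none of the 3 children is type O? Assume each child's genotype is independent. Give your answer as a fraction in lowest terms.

1/8

ABO cross BO × OO → 1/2 O, 1/2 B.
So P(type O) = 1/2 per child.
P(not type O) = 1/2 for one child; (1/2)^3 = 1/8.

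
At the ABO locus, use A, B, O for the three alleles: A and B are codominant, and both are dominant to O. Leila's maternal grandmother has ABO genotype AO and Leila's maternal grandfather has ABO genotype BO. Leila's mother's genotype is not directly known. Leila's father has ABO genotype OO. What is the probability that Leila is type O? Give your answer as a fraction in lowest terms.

Leila's mother's ABO genotype from AO × BO: 1/4 AB, 1/4 AO, 1/4 BO, 1/4 OO.
Crossing each possibility with the father OO and summing P(type O): 1/4·0 + 1/4·1/2 + 1/4·1/2 + 1/4·1 = 1/2.

1/2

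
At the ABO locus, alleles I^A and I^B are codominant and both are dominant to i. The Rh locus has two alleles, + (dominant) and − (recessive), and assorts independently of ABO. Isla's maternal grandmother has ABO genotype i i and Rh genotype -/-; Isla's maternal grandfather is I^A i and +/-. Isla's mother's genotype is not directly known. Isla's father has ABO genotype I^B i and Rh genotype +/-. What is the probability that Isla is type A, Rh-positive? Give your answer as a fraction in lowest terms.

5/64

Isla's mother's ABO genotype from i i × I^A i: 1/2 I^A i, 1/2 i i.
Crossing each possibility with the father I^B i and summing P(type A): 1/2·1/4 + 1/2·0 = 1/8.
Similarly for Rh via the mother's Rh distribution: P(Rh+) = 5/8.
Independent loci: 1/8 × 5/8 = 5/64.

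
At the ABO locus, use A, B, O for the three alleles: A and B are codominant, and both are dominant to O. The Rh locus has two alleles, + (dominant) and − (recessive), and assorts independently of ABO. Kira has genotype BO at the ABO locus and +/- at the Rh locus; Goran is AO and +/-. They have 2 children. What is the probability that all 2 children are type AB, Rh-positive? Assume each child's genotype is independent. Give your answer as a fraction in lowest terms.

ABO cross BO × AO → 1/4 O, 1/4 A, 1/4 B, 1/4 AB.
Rh cross +/- × +/- → 3/4 Rh+, 1/4 Rh-; so P(type AB, Rh-positive) = 1/4 × 3/4 = 3/16 per child.
All 2 independent: (3/16)^2 = 9/256.

9/256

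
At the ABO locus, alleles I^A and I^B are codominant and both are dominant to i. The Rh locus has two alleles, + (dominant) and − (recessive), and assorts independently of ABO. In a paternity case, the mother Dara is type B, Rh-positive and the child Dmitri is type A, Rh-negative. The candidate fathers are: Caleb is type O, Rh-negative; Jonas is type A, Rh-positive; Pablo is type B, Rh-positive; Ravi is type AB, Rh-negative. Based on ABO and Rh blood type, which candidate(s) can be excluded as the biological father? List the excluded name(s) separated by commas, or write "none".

A candidate is excluded only if no genotype consistent with his phenotype could produce a type A, Rh-negative child with a type B, Rh-positive mother.
Caleb (type O, Rh-): no genotype consistent with that phenotype can produce a type-A Rh- child with a type-B mother.
Pablo (type B, Rh+): no genotype consistent with that phenotype can produce a type-A Rh- child with a type-B mother.

Caleb, Pablo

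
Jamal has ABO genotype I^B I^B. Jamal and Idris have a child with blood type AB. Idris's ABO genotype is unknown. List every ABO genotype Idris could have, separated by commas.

For each candidate genotype of Idris, check whether crossing it with I^B I^B can produce every observed child phenotype.
  I^A I^A → possible child types {AB} ✓
  I^A I^B → possible child types {B, AB} ✓
  I^A i → possible child types {B, AB} ✓
  I^B I^B → possible child types {B} ✗
  I^B i → possible child types {B} ✗
  i i → possible child types {B} ✗

I^A I^A, I^A I^B, I^A i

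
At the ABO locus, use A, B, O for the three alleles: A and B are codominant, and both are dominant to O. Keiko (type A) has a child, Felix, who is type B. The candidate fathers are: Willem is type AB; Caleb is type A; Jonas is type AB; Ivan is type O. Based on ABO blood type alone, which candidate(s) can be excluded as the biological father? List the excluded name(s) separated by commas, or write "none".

Caleb, Ivan

A candidate is excluded only if no genotype consistent with his phenotype could produce a type B child with a type A mother.
Caleb (type A): no genotype consistent with that phenotype can produce a type-B child with a type-A mother.
Ivan (type O): no genotype consistent with that phenotype can produce a type-B child with a type-A mother.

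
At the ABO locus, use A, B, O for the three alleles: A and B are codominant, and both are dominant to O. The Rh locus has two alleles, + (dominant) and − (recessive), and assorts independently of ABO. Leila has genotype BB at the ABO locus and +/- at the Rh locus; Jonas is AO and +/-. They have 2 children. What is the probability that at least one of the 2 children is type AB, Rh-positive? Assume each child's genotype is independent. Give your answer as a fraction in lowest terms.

39/64

ABO cross BB × AO → 1/2 B, 1/2 AB.
Rh cross +/- × +/- → 3/4 Rh+, 1/4 Rh-; so P(type AB, Rh-positive) = 1/2 × 3/4 = 3/8 per child.
P(none) = (5/8)^2 = 25/64; P(at least one) = 1 − 25/64 = 39/64.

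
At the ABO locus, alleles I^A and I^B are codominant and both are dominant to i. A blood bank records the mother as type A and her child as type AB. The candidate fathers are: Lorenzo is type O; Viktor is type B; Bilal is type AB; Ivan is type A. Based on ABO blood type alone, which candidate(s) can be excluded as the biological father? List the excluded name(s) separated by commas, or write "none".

Lorenzo, Ivan

A candidate is excluded only if no genotype consistent with his phenotype could produce a type AB child with a type A mother.
Lorenzo (type O): no genotype consistent with that phenotype can produce a type-AB child with a type-A mother.
Ivan (type A): no genotype consistent with that phenotype can produce a type-AB child with a type-A mother.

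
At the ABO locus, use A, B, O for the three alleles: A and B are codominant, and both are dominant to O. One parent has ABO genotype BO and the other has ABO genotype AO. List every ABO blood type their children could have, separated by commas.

O, A, B, AB

Gametes from BO × AO give offspring ABO genotypes AB, AO, BO, OO, i.e. phenotypes O, A, B, AB.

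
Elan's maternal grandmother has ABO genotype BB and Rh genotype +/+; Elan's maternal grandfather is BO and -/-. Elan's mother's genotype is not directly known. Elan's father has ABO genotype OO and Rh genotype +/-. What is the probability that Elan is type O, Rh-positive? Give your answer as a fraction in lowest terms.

Elan's mother's ABO genotype from BB × BO: 1/2 BB, 1/2 BO.
Crossing each possibility with the father OO and summing P(type O): 1/2·0 + 1/2·1/2 = 1/4.
Similarly for Rh via the mother's Rh distribution: P(Rh+) = 3/4.
Independent loci: 1/4 × 3/4 = 3/16.

3/16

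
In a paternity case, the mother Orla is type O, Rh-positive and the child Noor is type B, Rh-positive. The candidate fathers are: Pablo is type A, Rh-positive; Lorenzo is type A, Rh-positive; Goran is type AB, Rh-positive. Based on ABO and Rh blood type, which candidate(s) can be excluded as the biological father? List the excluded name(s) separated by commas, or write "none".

A candidate is excluded only if no genotype consistent with his phenotype could produce a type B, Rh-positive child with a type O, Rh-positive mother.
Pablo (type A, Rh+): no genotype consistent with that phenotype can produce a type-B Rh+ child with a type-O mother.
Lorenzo (type A, Rh+): no genotype consistent with that phenotype can produce a type-B Rh+ child with a type-O mother.

Pablo, Lorenzo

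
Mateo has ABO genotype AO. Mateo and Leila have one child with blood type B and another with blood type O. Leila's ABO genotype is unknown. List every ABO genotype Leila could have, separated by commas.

For each candidate genotype of Leila, check whether crossing it with AO can produce every observed child phenotype.
  AA → possible child types {A} ✗
  AB → possible child types {A, B, AB} ✗
  AO → possible child types {O, A} ✗
  BB → possible child types {B, AB} ✗
  BO → possible child types {O, A, B, AB} ✓
  OO → possible child types {O, A} ✗

BO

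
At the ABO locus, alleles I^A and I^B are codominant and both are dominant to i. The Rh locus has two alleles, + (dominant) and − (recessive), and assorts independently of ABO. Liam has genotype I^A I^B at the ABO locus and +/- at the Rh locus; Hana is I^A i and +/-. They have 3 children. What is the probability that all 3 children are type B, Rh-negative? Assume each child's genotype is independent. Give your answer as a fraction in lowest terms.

ABO cross I^A I^B × I^A i → 1/2 A, 1/4 B, 1/4 AB.
Rh cross +/- × +/- → 3/4 Rh+, 1/4 Rh-; so P(type B, Rh-negative) = 1/4 × 1/4 = 1/16 per child.
All 3 independent: (1/16)^3 = 1/4096.

1/4096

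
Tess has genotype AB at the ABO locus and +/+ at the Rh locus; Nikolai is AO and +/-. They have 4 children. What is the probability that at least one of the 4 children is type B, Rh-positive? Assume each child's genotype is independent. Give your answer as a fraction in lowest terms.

175/256

ABO cross AB × AO → 1/2 A, 1/4 B, 1/4 AB.
Rh cross +/+ × +/- → 1 Rh+; so P(type B, Rh-positive) = 1/4 × 1 = 1/4 per child.
P(none) = (3/4)^4 = 81/256; P(at least one) = 1 − 81/256 = 175/256.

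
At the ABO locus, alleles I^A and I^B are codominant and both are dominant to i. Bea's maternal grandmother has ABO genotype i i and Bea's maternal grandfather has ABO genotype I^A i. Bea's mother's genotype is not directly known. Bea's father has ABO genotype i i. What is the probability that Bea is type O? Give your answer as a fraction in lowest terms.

Bea's mother's ABO genotype from i i × I^A i: 1/2 I^A i, 1/2 i i.
Crossing each possibility with the father i i and summing P(type O): 1/2·1/2 + 1/2·1 = 3/4.

3/4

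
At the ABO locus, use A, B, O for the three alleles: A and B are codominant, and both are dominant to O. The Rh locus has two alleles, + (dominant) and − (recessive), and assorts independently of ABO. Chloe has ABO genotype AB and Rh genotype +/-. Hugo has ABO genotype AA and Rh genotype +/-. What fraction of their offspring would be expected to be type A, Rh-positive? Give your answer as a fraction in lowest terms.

ABO cross AB × AA → offspring phenotypes: 1/2 A, 1/2 AB.
Rh cross +/- × +/- → 3/4 Rh+, 1/4 Rh-.
Independent loci: P(type A, Rh-positive) = 1/2 × 3/4 = 3/8.

3/8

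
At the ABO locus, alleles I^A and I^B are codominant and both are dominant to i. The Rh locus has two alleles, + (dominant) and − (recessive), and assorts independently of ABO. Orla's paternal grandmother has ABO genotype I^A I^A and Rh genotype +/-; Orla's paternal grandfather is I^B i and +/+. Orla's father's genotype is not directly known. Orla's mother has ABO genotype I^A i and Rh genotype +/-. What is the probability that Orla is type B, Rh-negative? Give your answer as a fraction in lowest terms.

1/64

Orla's father's ABO genotype from I^A I^A × I^B i: 1/2 I^A I^B, 1/2 I^A i.
Crossing each possibility with the mother I^A i and summing P(type B): 1/2·1/4 + 1/2·0 = 1/8.
Similarly for Rh via the father's Rh distribution: P(Rh-) = 1/8.
Independent loci: 1/8 × 1/8 = 1/64.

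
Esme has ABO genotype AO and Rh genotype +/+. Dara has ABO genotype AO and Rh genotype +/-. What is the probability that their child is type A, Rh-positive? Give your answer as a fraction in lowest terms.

3/4

ABO cross AO × AO → offspring phenotypes: 1/4 O, 3/4 A.
Rh cross +/+ × +/- → 1 Rh+.
Independent loci: P(type A, Rh-positive) = 3/4 × 1 = 3/4.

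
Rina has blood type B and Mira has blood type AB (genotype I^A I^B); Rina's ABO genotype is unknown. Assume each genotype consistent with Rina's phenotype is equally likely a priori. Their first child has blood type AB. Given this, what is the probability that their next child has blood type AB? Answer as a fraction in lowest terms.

5/12

Possible genotypes: Rina ∈ {I^B I^B, I^B i}; Mira ∈ {I^A I^B}.
Weight each parental genotype pair by prior × P(type-AB child):
  I^B I^B × I^A I^B: posterior weight 2/3; P(next child type AB) = 1/2.
  I^B i × I^A I^B: posterior weight 1/3; P(next child type AB) = 1/4.
Weighted sum = 5/12.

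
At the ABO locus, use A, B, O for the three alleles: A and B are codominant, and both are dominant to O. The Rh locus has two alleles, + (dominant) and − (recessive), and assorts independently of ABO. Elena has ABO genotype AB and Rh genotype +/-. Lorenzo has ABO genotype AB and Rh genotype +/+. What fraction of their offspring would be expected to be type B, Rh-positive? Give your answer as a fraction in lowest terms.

1/4

ABO cross AB × AB → offspring phenotypes: 1/4 A, 1/4 B, 1/2 AB.
Rh cross +/- × +/+ → 1 Rh+.
Independent loci: P(type B, Rh-positive) = 1/4 × 1 = 1/4.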